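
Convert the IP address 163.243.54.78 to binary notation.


163 = 10100011
243 = 11110011
54 = 00110110
78 = 01001110
Binary: 10100011.11110011.00110110.01001110


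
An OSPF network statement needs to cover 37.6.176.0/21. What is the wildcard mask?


Subnet mask: 255.255.248.0
Wildcard = 255.255.255.255 - subnet mask
255 - 255 = 0
255 - 255 = 0
255 - 248 = 7
255 - 0 = 255
Wildcard: 0.0.7.255


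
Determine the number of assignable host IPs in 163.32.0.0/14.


Host bits = 32 - 14 = 18
Total addresses = 2^18 = 262144
Usable = total - 2 (network and broadcast)
Usable hosts: 262142


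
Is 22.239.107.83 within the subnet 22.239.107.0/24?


Subnet network: 22.239.107.0
Test IP AND mask: 22.239.107.0
Yes, 22.239.107.83 is in 22.239.107.0/24


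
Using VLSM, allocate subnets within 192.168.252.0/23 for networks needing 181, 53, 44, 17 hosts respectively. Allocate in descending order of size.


181 hosts -> /24 (254 usable): 192.168.252.0/24
53 hosts -> /26 (62 usable): 192.168.253.0/26
44 hosts -> /26 (62 usable): 192.168.253.64/26
17 hosts -> /27 (30 usable): 192.168.253.128/27
Allocation: 192.168.252.0/24 (181 hosts, 254 usable); 192.168.253.0/26 (53 hosts, 62 usable); 192.168.253.64/26 (44 hosts, 62 usable); 192.168.253.128/27 (17 hosts, 30 usable)


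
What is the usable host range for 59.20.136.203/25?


Network: 59.20.136.128
Broadcast: 59.20.136.255
First usable = network + 1
Last usable = broadcast - 1
Range: 59.20.136.129 to 59.20.136.254


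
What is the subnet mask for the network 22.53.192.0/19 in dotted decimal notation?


/19 means 19 network bits, 13 host bits
Binary: 11111111111111111110000000000000
Mask: 255.255.224.0


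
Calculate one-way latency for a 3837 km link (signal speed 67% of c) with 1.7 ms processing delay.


Speed = 0.67 * 3e5 km/s = 201000 km/s
Propagation delay = 3837 / 201000 = 0.0191 s = 19.0896 ms
Processing delay = 1.7 ms
Total one-way latency = 20.7896 ms


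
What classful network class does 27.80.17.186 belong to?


First octet: 27
Binary: 00011011
0xxxxxxx -> Class A (1-126)
Class A, default mask 255.0.0.0 (/8)


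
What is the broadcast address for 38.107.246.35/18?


Network: 38.107.192.0/18
Host bits = 14
Set all host bits to 1:
Broadcast: 38.107.255.255


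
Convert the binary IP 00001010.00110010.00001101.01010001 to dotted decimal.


00001010 = 10
00110010 = 50
00001101 = 13
01010001 = 81
IP: 10.50.13.81


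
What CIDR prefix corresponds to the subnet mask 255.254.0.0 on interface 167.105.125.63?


Binary: 11111111.11111110.00000000.00000000
Count leading 1s
Prefix: /15


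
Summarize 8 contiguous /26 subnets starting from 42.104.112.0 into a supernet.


Original prefix: /26
Number of subnets: 8 = 2^3
New prefix = 26 - 3 = 23
Supernet: 42.104.112.0/23


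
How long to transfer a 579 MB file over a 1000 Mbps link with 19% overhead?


Effective throughput = 1000 * (1 - 19/100) = 810 Mbps
File size in Mb = 579 * 8 = 4632 Mb
Time = 4632 / 810
Time = 5.7185 seconds


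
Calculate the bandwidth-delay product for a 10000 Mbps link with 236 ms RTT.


BDP = bandwidth * RTT
= 10000 Mbps * 236 ms
= 10000 * 1e6 * 236 / 1000 bits
= 2360000000 bits
= 295000000 bytes
= 288085.9375 KB
BDP = 2360000000 bits (295000000 bytes)


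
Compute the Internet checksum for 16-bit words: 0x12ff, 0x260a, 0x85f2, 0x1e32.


Sum all words (with carry folding):
+ 0x12ff = 0x12ff
+ 0x260a = 0x3909
+ 0x85f2 = 0xbefb
+ 0x1e32 = 0xdd2d
One's complement: ~0xdd2d
Checksum = 0x22d2


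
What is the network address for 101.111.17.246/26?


IP:   01100101.01101111.00010001.11110110
Mask: 11111111.11111111.11111111.11000000
AND operation:
Net:  01100101.01101111.00010001.11000000
Network: 101.111.17.192/26


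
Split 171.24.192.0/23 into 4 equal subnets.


New prefix = 23 + 2 = 25
Each subnet has 128 addresses
  171.24.192.0/25
  171.24.192.128/25
  171.24.193.0/25
  171.24.193.128/25
Subnets: 171.24.192.0/25, 171.24.192.128/25, 171.24.193.0/25, 171.24.193.128/25


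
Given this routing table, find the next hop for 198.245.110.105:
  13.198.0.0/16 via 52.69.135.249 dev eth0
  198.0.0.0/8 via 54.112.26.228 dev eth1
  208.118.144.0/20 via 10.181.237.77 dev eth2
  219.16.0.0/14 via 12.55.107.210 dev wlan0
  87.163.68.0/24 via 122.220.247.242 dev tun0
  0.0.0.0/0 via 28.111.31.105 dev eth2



Longest prefix match for 198.245.110.105:
  /16 13.198.0.0: no
  /8 198.0.0.0: MATCH
  /20 208.118.144.0: no
  /14 219.16.0.0: no
  /24 87.163.68.0: no
  /0 0.0.0.0: MATCH
Selected: next-hop 54.112.26.228 via eth1 (matched /8)


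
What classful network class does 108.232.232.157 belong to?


First octet: 108
Binary: 01101100
0xxxxxxx -> Class A (1-126)
Class A, default mask 255.0.0.0 (/8)


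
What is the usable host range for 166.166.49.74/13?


Network: 166.160.0.0
Broadcast: 166.167.255.255
First usable = network + 1
Last usable = broadcast - 1
Range: 166.160.0.1 to 166.167.255.254


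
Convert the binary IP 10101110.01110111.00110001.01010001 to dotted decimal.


10101110 = 174
01110111 = 119
00110001 = 49
01010001 = 81
IP: 174.119.49.81


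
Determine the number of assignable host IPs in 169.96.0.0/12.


Host bits = 32 - 12 = 20
Total addresses = 2^20 = 1048576
Usable = total - 2 (network and broadcast)
Usable hosts: 1048574


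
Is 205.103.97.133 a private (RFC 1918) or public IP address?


RFC 1918 private ranges:
  10.0.0.0/8 (10.0.0.0 - 10.255.255.255)
  172.16.0.0/12 (172.16.0.0 - 172.31.255.255)
  192.168.0.0/16 (192.168.0.0 - 192.168.255.255)
Public (not in any RFC 1918 range)


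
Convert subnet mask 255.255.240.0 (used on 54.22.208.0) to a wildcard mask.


Subnet mask: 255.255.240.0
Wildcard = 255.255.255.255 - subnet mask
255 - 255 = 0
255 - 255 = 0
255 - 240 = 15
255 - 0 = 255
Wildcard: 0.0.15.255


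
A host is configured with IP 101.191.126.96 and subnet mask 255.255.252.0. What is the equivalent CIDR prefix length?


Binary: 11111111.11111111.11111100.00000000
Count leading 1s
Prefix: /22


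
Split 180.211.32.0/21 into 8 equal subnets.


New prefix = 21 + 3 = 24
Each subnet has 256 addresses
  180.211.32.0/24
  180.211.33.0/24
  180.211.34.0/24
  180.211.35.0/24
  180.211.36.0/24
  180.211.37.0/24
  180.211.38.0/24
  180.211.39.0/24
Subnets: 180.211.32.0/24, 180.211.33.0/24, 180.211.34.0/24, 180.211.35.0/24, 180.211.36.0/24, 180.211.37.0/24, 180.211.38.0/24, 180.211.39.0/24


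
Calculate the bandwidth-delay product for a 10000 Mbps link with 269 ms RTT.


BDP = bandwidth * RTT
= 10000 Mbps * 269 ms
= 10000 * 1e6 * 269 / 1000 bits
= 2690000000 bits
= 336250000 bytes
= 328369.1406 KB
BDP = 2690000000 bits (336250000 bytes)


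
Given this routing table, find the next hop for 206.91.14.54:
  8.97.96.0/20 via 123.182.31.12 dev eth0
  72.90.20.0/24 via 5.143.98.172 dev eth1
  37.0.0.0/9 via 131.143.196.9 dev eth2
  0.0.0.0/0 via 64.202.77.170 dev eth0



Longest prefix match for 206.91.14.54:
  /20 8.97.96.0: no
  /24 72.90.20.0: no
  /9 37.0.0.0: no
  /0 0.0.0.0: MATCH
Selected: next-hop 64.202.77.170 via eth0 (matched /0)


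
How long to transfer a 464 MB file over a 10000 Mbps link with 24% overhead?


Effective throughput = 10000 * (1 - 24/100) = 7600 Mbps
File size in Mb = 464 * 8 = 3712 Mb
Time = 3712 / 7600
Time = 0.4884 seconds


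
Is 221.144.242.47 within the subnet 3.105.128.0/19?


Subnet network: 3.105.128.0
Test IP AND mask: 221.144.224.0
No, 221.144.242.47 is not in 3.105.128.0/19


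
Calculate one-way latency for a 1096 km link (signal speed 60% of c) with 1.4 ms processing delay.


Speed = 0.6 * 3e5 km/s = 180000 km/s
Propagation delay = 1096 / 180000 = 0.0061 s = 6.0889 ms
Processing delay = 1.4 ms
Total one-way latency = 7.4889 ms


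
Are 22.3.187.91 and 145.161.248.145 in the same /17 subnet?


Mask: 255.255.128.0
22.3.187.91 AND mask = 22.3.128.0
145.161.248.145 AND mask = 145.161.128.0
No, different subnets (22.3.128.0 vs 145.161.128.0)


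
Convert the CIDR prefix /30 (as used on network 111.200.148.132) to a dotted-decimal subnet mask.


/30 means 30 network bits, 2 host bits
Binary: 11111111111111111111111111111100
Mask: 255.255.255.252


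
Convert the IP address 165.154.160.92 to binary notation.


165 = 10100101
154 = 10011010
160 = 10100000
92 = 01011100
Binary: 10100101.10011010.10100000.01011100


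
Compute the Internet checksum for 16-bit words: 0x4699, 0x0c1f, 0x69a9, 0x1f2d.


Sum all words (with carry folding):
+ 0x4699 = 0x4699
+ 0x0c1f = 0x52b8
+ 0x69a9 = 0xbc61
+ 0x1f2d = 0xdb8e
One's complement: ~0xdb8e
Checksum = 0x2471


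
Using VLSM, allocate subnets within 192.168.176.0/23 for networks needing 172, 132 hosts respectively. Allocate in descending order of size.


172 hosts -> /24 (254 usable): 192.168.176.0/24
132 hosts -> /24 (254 usable): 192.168.177.0/24
Allocation: 192.168.176.0/24 (172 hosts, 254 usable); 192.168.177.0/24 (132 hosts, 254 usable)


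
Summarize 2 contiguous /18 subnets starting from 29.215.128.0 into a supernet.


Original prefix: /18
Number of subnets: 2 = 2^1
New prefix = 18 - 1 = 17
Supernet: 29.215.128.0/17


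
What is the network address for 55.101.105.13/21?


IP:   00110111.01100101.01101001.00001101
Mask: 11111111.11111111.11111000.00000000
AND operation:
Net:  00110111.01100101.01101000.00000000
Network: 55.101.104.0/21


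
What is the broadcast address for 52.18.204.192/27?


Network: 52.18.204.192/27
Host bits = 5
Set all host bits to 1:
Broadcast: 52.18.204.223


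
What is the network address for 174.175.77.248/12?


IP:   10101110.10101111.01001101.11111000
Mask: 11111111.11110000.00000000.00000000
AND operation:
Net:  10101110.10100000.00000000.00000000
Network: 174.160.0.0/12


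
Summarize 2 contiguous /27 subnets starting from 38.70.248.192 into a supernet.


Original prefix: /27
Number of subnets: 2 = 2^1
New prefix = 27 - 1 = 26
Supernet: 38.70.248.192/26


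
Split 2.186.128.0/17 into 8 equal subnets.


New prefix = 17 + 3 = 20
Each subnet has 4096 addresses
  2.186.128.0/20
  2.186.144.0/20
  2.186.160.0/20
  2.186.176.0/20
  2.186.192.0/20
  2.186.208.0/20
  2.186.224.0/20
  2.186.240.0/20
Subnets: 2.186.128.0/20, 2.186.144.0/20, 2.186.160.0/20, 2.186.176.0/20, 2.186.192.0/20, 2.186.208.0/20, 2.186.224.0/20, 2.186.240.0/20


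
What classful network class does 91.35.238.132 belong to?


First octet: 91
Binary: 01011011
0xxxxxxx -> Class A (1-126)
Class A, default mask 255.0.0.0 (/8)


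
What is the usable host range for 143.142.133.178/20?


Network: 143.142.128.0
Broadcast: 143.142.143.255
First usable = network + 1
Last usable = broadcast - 1
Range: 143.142.128.1 to 143.142.143.254


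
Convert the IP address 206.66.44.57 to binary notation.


206 = 11001110
66 = 01000010
44 = 00101100
57 = 00111001
Binary: 11001110.01000010.00101100.00111001


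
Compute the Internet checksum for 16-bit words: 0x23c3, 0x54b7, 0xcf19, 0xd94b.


Sum all words (with carry folding):
+ 0x23c3 = 0x23c3
+ 0x54b7 = 0x787a
+ 0xcf19 = 0x4794
+ 0xd94b = 0x20e0
One's complement: ~0x20e0
Checksum = 0xdf1f


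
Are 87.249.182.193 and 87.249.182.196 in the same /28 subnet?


Mask: 255.255.255.240
87.249.182.193 AND mask = 87.249.182.192
87.249.182.196 AND mask = 87.249.182.192
Yes, same subnet (87.249.182.192)


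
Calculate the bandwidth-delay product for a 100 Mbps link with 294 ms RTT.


BDP = bandwidth * RTT
= 100 Mbps * 294 ms
= 100 * 1e6 * 294 / 1000 bits
= 29400000 bits
= 3675000 bytes
= 3588.8672 KB
BDP = 29400000 bits (3675000 bytes)


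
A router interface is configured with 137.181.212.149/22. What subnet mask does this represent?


/22 means 22 network bits, 10 host bits
Binary: 11111111111111111111110000000000
Mask: 255.255.252.0


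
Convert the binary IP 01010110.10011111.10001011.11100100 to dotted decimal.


01010110 = 86
10011111 = 159
10001011 = 139
11100100 = 228
IP: 86.159.139.228


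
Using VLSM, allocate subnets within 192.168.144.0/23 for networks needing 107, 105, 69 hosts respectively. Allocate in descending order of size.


107 hosts -> /25 (126 usable): 192.168.144.0/25
105 hosts -> /25 (126 usable): 192.168.144.128/25
69 hosts -> /25 (126 usable): 192.168.145.0/25
Allocation: 192.168.144.0/25 (107 hosts, 126 usable); 192.168.144.128/25 (105 hosts, 126 usable); 192.168.145.0/25 (69 hosts, 126 usable)


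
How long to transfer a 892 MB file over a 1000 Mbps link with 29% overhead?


Effective throughput = 1000 * (1 - 29/100) = 710 Mbps
File size in Mb = 892 * 8 = 7136 Mb
Time = 7136 / 710
Time = 10.0507 seconds


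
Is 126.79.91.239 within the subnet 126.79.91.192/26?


Subnet network: 126.79.91.192
Test IP AND mask: 126.79.91.192
Yes, 126.79.91.239 is in 126.79.91.192/26


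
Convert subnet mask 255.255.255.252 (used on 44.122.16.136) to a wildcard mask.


Subnet mask: 255.255.255.252
Wildcard = 255.255.255.255 - subnet mask
255 - 255 = 0
255 - 255 = 0
255 - 255 = 0
255 - 252 = 3
Wildcard: 0.0.0.3


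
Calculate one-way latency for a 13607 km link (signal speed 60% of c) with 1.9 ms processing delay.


Speed = 0.6 * 3e5 km/s = 180000 km/s
Propagation delay = 13607 / 180000 = 0.0756 s = 75.5944 ms
Processing delay = 1.9 ms
Total one-way latency = 77.4944 ms


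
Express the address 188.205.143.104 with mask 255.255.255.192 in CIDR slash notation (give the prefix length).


Binary: 11111111.11111111.11111111.11000000
Count leading 1s
Prefix: /26


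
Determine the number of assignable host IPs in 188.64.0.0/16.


Host bits = 32 - 16 = 16
Total addresses = 2^16 = 65536
Usable = total - 2 (network and broadcast)
Usable hosts: 65534


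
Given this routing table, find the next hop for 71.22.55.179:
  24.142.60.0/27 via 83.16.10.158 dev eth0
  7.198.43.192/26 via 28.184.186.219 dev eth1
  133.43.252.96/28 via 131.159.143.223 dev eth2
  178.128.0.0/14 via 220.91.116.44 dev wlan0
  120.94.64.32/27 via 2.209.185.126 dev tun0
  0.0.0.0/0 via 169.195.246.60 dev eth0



Longest prefix match for 71.22.55.179:
  /27 24.142.60.0: no
  /26 7.198.43.192: no
  /28 133.43.252.96: no
  /14 178.128.0.0: no
  /27 120.94.64.32: no
  /0 0.0.0.0: MATCH
Selected: next-hop 169.195.246.60 via eth0 (matched /0)


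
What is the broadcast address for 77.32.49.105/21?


Network: 77.32.48.0/21
Host bits = 11
Set all host bits to 1:
Broadcast: 77.32.55.255


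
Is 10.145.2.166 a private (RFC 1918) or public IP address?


RFC 1918 private ranges:
  10.0.0.0/8 (10.0.0.0 - 10.255.255.255)
  172.16.0.0/12 (172.16.0.0 - 172.31.255.255)
  192.168.0.0/16 (192.168.0.0 - 192.168.255.255)
Private (in 10.0.0.0/8)


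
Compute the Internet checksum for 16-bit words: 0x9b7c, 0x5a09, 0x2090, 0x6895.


Sum all words (with carry folding):
+ 0x9b7c = 0x9b7c
+ 0x5a09 = 0xf585
+ 0x2090 = 0x1616
+ 0x6895 = 0x7eab
One's complement: ~0x7eab
Checksum = 0x8154


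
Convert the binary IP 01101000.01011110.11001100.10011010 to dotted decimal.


01101000 = 104
01011110 = 94
11001100 = 204
10011010 = 154
IP: 104.94.204.154


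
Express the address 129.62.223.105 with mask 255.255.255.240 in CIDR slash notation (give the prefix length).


Binary: 11111111.11111111.11111111.11110000
Count leading 1s
Prefix: /28


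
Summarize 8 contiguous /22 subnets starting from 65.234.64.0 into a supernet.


Original prefix: /22
Number of subnets: 8 = 2^3
New prefix = 22 - 3 = 19
Supernet: 65.234.64.0/19


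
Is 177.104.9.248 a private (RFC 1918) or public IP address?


RFC 1918 private ranges:
  10.0.0.0/8 (10.0.0.0 - 10.255.255.255)
  172.16.0.0/12 (172.16.0.0 - 172.31.255.255)
  192.168.0.0/16 (192.168.0.0 - 192.168.255.255)
Public (not in any RFC 1918 range)


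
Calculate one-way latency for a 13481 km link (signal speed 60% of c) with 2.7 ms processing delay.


Speed = 0.6 * 3e5 km/s = 180000 km/s
Propagation delay = 13481 / 180000 = 0.0749 s = 74.8944 ms
Processing delay = 2.7 ms
Total one-way latency = 77.5944 ms


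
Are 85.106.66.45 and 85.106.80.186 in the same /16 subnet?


Mask: 255.255.0.0
85.106.66.45 AND mask = 85.106.0.0
85.106.80.186 AND mask = 85.106.0.0
Yes, same subnet (85.106.0.0)


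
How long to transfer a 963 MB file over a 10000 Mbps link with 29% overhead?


Effective throughput = 10000 * (1 - 29/100) = 7100 Mbps
File size in Mb = 963 * 8 = 7704 Mb
Time = 7704 / 7100
Time = 1.0851 seconds


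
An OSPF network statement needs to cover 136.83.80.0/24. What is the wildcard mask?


Subnet mask: 255.255.255.0
Wildcard = 255.255.255.255 - subnet mask
255 - 255 = 0
255 - 255 = 0
255 - 255 = 0
255 - 0 = 255
Wildcard: 0.0.0.255


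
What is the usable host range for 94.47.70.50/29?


Network: 94.47.70.48
Broadcast: 94.47.70.55
First usable = network + 1
Last usable = broadcast - 1
Range: 94.47.70.49 to 94.47.70.54


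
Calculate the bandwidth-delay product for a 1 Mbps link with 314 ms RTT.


BDP = bandwidth * RTT
= 1 Mbps * 314 ms
= 1 * 1e6 * 314 / 1000 bits
= 314000 bits
= 39250 bytes
= 38.3301 KB
BDP = 314000 bits (39250 bytes)


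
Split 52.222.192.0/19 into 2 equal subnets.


New prefix = 19 + 1 = 20
Each subnet has 4096 addresses
  52.222.192.0/20
  52.222.208.0/20
Subnets: 52.222.192.0/20, 52.222.208.0/20


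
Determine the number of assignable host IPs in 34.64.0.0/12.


Host bits = 32 - 12 = 20
Total addresses = 2^20 = 1048576
Usable = total - 2 (network and broadcast)
Usable hosts: 1048574


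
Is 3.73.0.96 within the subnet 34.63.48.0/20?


Subnet network: 34.63.48.0
Test IP AND mask: 3.73.0.0
No, 3.73.0.96 is not in 34.63.48.0/20


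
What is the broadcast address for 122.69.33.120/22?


Network: 122.69.32.0/22
Host bits = 10
Set all host bits to 1:
Broadcast: 122.69.35.255


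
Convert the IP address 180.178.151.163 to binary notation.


180 = 10110100
178 = 10110010
151 = 10010111
163 = 10100011
Binary: 10110100.10110010.10010111.10100011


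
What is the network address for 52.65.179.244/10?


IP:   00110100.01000001.10110011.11110100
Mask: 11111111.11000000.00000000.00000000
AND operation:
Net:  00110100.01000000.00000000.00000000
Network: 52.64.0.0/10


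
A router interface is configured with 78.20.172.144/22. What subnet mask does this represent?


/22 means 22 network bits, 10 host bits
Binary: 11111111111111111111110000000000
Mask: 255.255.252.0


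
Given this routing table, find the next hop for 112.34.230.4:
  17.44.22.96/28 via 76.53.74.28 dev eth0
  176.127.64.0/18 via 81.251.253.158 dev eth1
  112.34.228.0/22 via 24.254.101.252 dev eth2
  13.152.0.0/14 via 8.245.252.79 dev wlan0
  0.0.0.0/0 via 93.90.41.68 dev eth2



Longest prefix match for 112.34.230.4:
  /28 17.44.22.96: no
  /18 176.127.64.0: no
  /22 112.34.228.0: MATCH
  /14 13.152.0.0: no
  /0 0.0.0.0: MATCH
Selected: next-hop 24.254.101.252 via eth2 (matched /22)


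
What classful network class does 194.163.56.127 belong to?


First octet: 194
Binary: 11000010
110xxxxx -> Class C (192-223)
Class C, default mask 255.255.255.0 (/24)


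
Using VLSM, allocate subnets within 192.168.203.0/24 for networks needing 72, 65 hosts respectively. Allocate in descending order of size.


72 hosts -> /25 (126 usable): 192.168.203.0/25
65 hosts -> /25 (126 usable): 192.168.203.128/25
Allocation: 192.168.203.0/25 (72 hosts, 126 usable); 192.168.203.128/25 (65 hosts, 126 usable)


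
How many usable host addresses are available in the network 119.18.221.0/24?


Host bits = 32 - 24 = 8
Total addresses = 2^8 = 256
Usable = total - 2 (network and broadcast)
Usable hosts: 254


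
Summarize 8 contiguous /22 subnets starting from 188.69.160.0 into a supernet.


Original prefix: /22
Number of subnets: 8 = 2^3
New prefix = 22 - 3 = 19
Supernet: 188.69.160.0/19


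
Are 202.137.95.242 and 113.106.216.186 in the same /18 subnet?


Mask: 255.255.192.0
202.137.95.242 AND mask = 202.137.64.0
113.106.216.186 AND mask = 113.106.192.0
No, different subnets (202.137.64.0 vs 113.106.192.0)


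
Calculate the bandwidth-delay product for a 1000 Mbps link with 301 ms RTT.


BDP = bandwidth * RTT
= 1000 Mbps * 301 ms
= 1000 * 1e6 * 301 / 1000 bits
= 301000000 bits
= 37625000 bytes
= 36743.1641 KB
BDP = 301000000 bits (37625000 bytes)


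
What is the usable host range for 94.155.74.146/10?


Network: 94.128.0.0
Broadcast: 94.191.255.255
First usable = network + 1
Last usable = broadcast - 1
Range: 94.128.0.1 to 94.191.255.254


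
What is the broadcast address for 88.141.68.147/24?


Network: 88.141.68.0/24
Host bits = 8
Set all host bits to 1:
Broadcast: 88.141.68.255


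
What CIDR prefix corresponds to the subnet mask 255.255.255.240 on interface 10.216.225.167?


Binary: 11111111.11111111.11111111.11110000
Count leading 1s
Prefix: /28


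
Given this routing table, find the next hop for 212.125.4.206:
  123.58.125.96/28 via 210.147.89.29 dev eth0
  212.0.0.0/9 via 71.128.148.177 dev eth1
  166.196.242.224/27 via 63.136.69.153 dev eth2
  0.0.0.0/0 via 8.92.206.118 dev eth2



Longest prefix match for 212.125.4.206:
  /28 123.58.125.96: no
  /9 212.0.0.0: MATCH
  /27 166.196.242.224: no
  /0 0.0.0.0: MATCH
Selected: next-hop 71.128.148.177 via eth1 (matched /9)


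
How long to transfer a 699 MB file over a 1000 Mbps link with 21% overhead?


Effective throughput = 1000 * (1 - 21/100) = 790 Mbps
File size in Mb = 699 * 8 = 5592 Mb
Time = 5592 / 790
Time = 7.0785 seconds


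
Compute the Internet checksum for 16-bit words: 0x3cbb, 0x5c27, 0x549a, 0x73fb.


Sum all words (with carry folding):
+ 0x3cbb = 0x3cbb
+ 0x5c27 = 0x98e2
+ 0x549a = 0xed7c
+ 0x73fb = 0x6178
One's complement: ~0x6178
Checksum = 0x9e87


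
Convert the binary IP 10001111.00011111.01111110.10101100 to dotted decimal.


10001111 = 143
00011111 = 31
01111110 = 126
10101100 = 172
IP: 143.31.126.172


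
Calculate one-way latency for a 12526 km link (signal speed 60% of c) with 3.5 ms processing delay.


Speed = 0.6 * 3e5 km/s = 180000 km/s
Propagation delay = 12526 / 180000 = 0.0696 s = 69.5889 ms
Processing delay = 3.5 ms
Total one-way latency = 73.0889 ms


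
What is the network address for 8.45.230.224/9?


IP:   00001000.00101101.11100110.11100000
Mask: 11111111.10000000.00000000.00000000
AND operation:
Net:  00001000.00000000.00000000.00000000
Network: 8.0.0.0/9


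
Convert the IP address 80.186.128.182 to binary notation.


80 = 01010000
186 = 10111010
128 = 10000000
182 = 10110110
Binary: 01010000.10111010.10000000.10110110


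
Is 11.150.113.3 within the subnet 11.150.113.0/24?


Subnet network: 11.150.113.0
Test IP AND mask: 11.150.113.0
Yes, 11.150.113.3 is in 11.150.113.0/24


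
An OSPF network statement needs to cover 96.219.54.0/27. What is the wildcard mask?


Subnet mask: 255.255.255.224
Wildcard = 255.255.255.255 - subnet mask
255 - 255 = 0
255 - 255 = 0
255 - 255 = 0
255 - 224 = 31
Wildcard: 0.0.0.31


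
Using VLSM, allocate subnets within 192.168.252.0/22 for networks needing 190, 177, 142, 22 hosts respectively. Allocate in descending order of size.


190 hosts -> /24 (254 usable): 192.168.252.0/24
177 hosts -> /24 (254 usable): 192.168.253.0/24
142 hosts -> /24 (254 usable): 192.168.254.0/24
22 hosts -> /27 (30 usable): 192.168.255.0/27
Allocation: 192.168.252.0/24 (190 hosts, 254 usable); 192.168.253.0/24 (177 hosts, 254 usable); 192.168.254.0/24 (142 hosts, 254 usable); 192.168.255.0/27 (22 hosts, 30 usable)


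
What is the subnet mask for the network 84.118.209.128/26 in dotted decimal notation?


/26 means 26 network bits, 6 host bits
Binary: 11111111111111111111111111000000
Mask: 255.255.255.192


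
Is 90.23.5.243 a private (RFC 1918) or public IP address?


RFC 1918 private ranges:
  10.0.0.0/8 (10.0.0.0 - 10.255.255.255)
  172.16.0.0/12 (172.16.0.0 - 172.31.255.255)
  192.168.0.0/16 (192.168.0.0 - 192.168.255.255)
Public (not in any RFC 1918 range)


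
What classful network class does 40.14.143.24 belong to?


First octet: 40
Binary: 00101000
0xxxxxxx -> Class A (1-126)
Class A, default mask 255.0.0.0 (/8)


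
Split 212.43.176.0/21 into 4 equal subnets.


New prefix = 21 + 2 = 23
Each subnet has 512 addresses
  212.43.176.0/23
  212.43.178.0/23
  212.43.180.0/23
  212.43.182.0/23
Subnets: 212.43.176.0/23, 212.43.178.0/23, 212.43.180.0/23, 212.43.182.0/23


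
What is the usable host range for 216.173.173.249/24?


Network: 216.173.173.0
Broadcast: 216.173.173.255
First usable = network + 1
Last usable = broadcast - 1
Range: 216.173.173.1 to 216.173.173.254


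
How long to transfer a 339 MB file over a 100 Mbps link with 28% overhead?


Effective throughput = 100 * (1 - 28/100) = 72 Mbps
File size in Mb = 339 * 8 = 2712 Mb
Time = 2712 / 72
Time = 37.6667 seconds


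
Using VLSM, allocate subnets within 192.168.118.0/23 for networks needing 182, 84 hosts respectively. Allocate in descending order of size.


182 hosts -> /24 (254 usable): 192.168.118.0/24
84 hosts -> /25 (126 usable): 192.168.119.0/25
Allocation: 192.168.118.0/24 (182 hosts, 254 usable); 192.168.119.0/25 (84 hosts, 126 usable)


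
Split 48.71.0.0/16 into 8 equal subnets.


New prefix = 16 + 3 = 19
Each subnet has 8192 addresses
  48.71.0.0/19
  48.71.32.0/19
  48.71.64.0/19
  48.71.96.0/19
  48.71.128.0/19
  48.71.160.0/19
  48.71.192.0/19
  48.71.224.0/19
Subnets: 48.71.0.0/19, 48.71.32.0/19, 48.71.64.0/19, 48.71.96.0/19, 48.71.128.0/19, 48.71.160.0/19, 48.71.192.0/19, 48.71.224.0/19


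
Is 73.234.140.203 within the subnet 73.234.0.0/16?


Subnet network: 73.234.0.0
Test IP AND mask: 73.234.0.0
Yes, 73.234.140.203 is in 73.234.0.0/16


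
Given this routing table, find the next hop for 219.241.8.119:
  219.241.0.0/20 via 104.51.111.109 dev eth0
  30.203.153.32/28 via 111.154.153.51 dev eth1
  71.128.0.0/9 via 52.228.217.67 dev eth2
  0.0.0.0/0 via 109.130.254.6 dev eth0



Longest prefix match for 219.241.8.119:
  /20 219.241.0.0: MATCH
  /28 30.203.153.32: no
  /9 71.128.0.0: no
  /0 0.0.0.0: MATCH
Selected: next-hop 104.51.111.109 via eth0 (matched /20)


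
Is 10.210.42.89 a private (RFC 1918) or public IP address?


RFC 1918 private ranges:
  10.0.0.0/8 (10.0.0.0 - 10.255.255.255)
  172.16.0.0/12 (172.16.0.0 - 172.31.255.255)
  192.168.0.0/16 (192.168.0.0 - 192.168.255.255)
Private (in 10.0.0.0/8)


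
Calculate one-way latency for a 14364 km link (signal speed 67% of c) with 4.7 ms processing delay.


Speed = 0.67 * 3e5 km/s = 201000 km/s
Propagation delay = 14364 / 201000 = 0.0715 s = 71.4627 ms
Processing delay = 4.7 ms
Total one-way latency = 76.1627 ms


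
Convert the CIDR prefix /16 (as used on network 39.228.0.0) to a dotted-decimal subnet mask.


/16 means 16 network bits, 16 host bits
Binary: 11111111111111110000000000000000
Mask: 255.255.0.0


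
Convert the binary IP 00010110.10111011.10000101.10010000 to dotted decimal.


00010110 = 22
10111011 = 187
10000101 = 133
10010000 = 144
IP: 22.187.133.144


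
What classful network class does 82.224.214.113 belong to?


First octet: 82
Binary: 01010010
0xxxxxxx -> Class A (1-126)
Class A, default mask 255.0.0.0 (/8)


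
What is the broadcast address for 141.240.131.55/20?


Network: 141.240.128.0/20
Host bits = 12
Set all host bits to 1:
Broadcast: 141.240.143.255


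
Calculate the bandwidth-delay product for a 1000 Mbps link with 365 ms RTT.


BDP = bandwidth * RTT
= 1000 Mbps * 365 ms
= 1000 * 1e6 * 365 / 1000 bits
= 365000000 bits
= 45625000 bytes
= 44555.6641 KB
BDP = 365000000 bits (45625000 bytes)


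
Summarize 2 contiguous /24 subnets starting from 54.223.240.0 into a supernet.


Original prefix: /24
Number of subnets: 2 = 2^1
New prefix = 24 - 1 = 23
Supernet: 54.223.240.0/23


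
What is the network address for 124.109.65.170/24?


IP:   01111100.01101101.01000001.10101010
Mask: 11111111.11111111.11111111.00000000
AND operation:
Net:  01111100.01101101.01000001.00000000
Network: 124.109.65.0/24


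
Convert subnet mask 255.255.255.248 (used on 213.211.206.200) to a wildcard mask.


Subnet mask: 255.255.255.248
Wildcard = 255.255.255.255 - subnet mask
255 - 255 = 0
255 - 255 = 0
255 - 255 = 0
255 - 248 = 7
Wildcard: 0.0.0.7


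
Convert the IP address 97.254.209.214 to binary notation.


97 = 01100001
254 = 11111110
209 = 11010001
214 = 11010110
Binary: 01100001.11111110.11010001.11010110


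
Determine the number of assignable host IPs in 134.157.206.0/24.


Host bits = 32 - 24 = 8
Total addresses = 2^8 = 256
Usable = total - 2 (network and broadcast)
Usable hosts: 254


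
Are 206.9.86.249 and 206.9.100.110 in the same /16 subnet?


Mask: 255.255.0.0
206.9.86.249 AND mask = 206.9.0.0
206.9.100.110 AND mask = 206.9.0.0
Yes, same subnet (206.9.0.0)


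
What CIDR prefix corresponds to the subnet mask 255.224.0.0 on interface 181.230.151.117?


Binary: 11111111.11100000.00000000.00000000
Count leading 1s
Prefix: /11


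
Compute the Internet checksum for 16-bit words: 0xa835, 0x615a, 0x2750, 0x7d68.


Sum all words (with carry folding):
+ 0xa835 = 0xa835
+ 0x615a = 0x0990
+ 0x2750 = 0x30e0
+ 0x7d68 = 0xae48
One's complement: ~0xae48
Checksum = 0x51b7


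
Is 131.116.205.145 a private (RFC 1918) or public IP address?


RFC 1918 private ranges:
  10.0.0.0/8 (10.0.0.0 - 10.255.255.255)
  172.16.0.0/12 (172.16.0.0 - 172.31.255.255)
  192.168.0.0/16 (192.168.0.0 - 192.168.255.255)
Public (not in any RFC 1918 range)


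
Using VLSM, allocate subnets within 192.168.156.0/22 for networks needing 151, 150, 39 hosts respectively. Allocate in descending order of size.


151 hosts -> /24 (254 usable): 192.168.156.0/24
150 hosts -> /24 (254 usable): 192.168.157.0/24
39 hosts -> /26 (62 usable): 192.168.158.0/26
Allocation: 192.168.156.0/24 (151 hosts, 254 usable); 192.168.157.0/24 (150 hosts, 254 usable); 192.168.158.0/26 (39 hosts, 62 usable)


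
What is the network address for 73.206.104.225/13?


IP:   01001001.11001110.01101000.11100001
Mask: 11111111.11111000.00000000.00000000
AND operation:
Net:  01001001.11001000.00000000.00000000
Network: 73.200.0.0/13


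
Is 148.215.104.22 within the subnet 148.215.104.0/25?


Subnet network: 148.215.104.0
Test IP AND mask: 148.215.104.0
Yes, 148.215.104.22 is in 148.215.104.0/25


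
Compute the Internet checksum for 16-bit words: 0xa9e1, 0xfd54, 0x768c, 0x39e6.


Sum all words (with carry folding):
+ 0xa9e1 = 0xa9e1
+ 0xfd54 = 0xa736
+ 0x768c = 0x1dc3
+ 0x39e6 = 0x57a9
One's complement: ~0x57a9
Checksum = 0xa856


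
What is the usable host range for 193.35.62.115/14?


Network: 193.32.0.0
Broadcast: 193.35.255.255
First usable = network + 1
Last usable = broadcast - 1
Range: 193.32.0.1 to 193.35.255.254


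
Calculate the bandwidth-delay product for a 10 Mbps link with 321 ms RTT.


BDP = bandwidth * RTT
= 10 Mbps * 321 ms
= 10 * 1e6 * 321 / 1000 bits
= 3210000 bits
= 401250 bytes
= 391.8457 KB
BDP = 3210000 bits (401250 bytes)


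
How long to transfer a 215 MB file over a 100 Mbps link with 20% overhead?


Effective throughput = 100 * (1 - 20/100) = 80 Mbps
File size in Mb = 215 * 8 = 1720 Mb
Time = 1720 / 80
Time = 21.5 seconds


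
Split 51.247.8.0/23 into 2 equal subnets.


New prefix = 23 + 1 = 24
Each subnet has 256 addresses
  51.247.8.0/24
  51.247.9.0/24
Subnets: 51.247.8.0/24, 51.247.9.0/24


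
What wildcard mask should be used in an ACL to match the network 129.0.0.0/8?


Subnet mask: 255.0.0.0
Wildcard = 255.255.255.255 - subnet mask
255 - 255 = 0
255 - 0 = 255
255 - 0 = 255
255 - 0 = 255
Wildcard: 0.255.255.255


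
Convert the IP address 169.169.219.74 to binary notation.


169 = 10101001
169 = 10101001
219 = 11011011
74 = 01001010
Binary: 10101001.10101001.11011011.01001010


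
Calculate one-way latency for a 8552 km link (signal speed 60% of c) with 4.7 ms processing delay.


Speed = 0.6 * 3e5 km/s = 180000 km/s
Propagation delay = 8552 / 180000 = 0.0475 s = 47.5111 ms
Processing delay = 4.7 ms
Total one-way latency = 52.2111 ms


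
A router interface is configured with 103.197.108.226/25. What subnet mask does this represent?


/25 means 25 network bits, 7 host bits
Binary: 11111111111111111111111110000000
Mask: 255.255.255.128


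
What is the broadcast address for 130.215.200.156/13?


Network: 130.208.0.0/13
Host bits = 19
Set all host bits to 1:
Broadcast: 130.215.255.255


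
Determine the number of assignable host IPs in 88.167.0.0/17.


Host bits = 32 - 17 = 15
Total addresses = 2^15 = 32768
Usable = total - 2 (network and broadcast)
Usable hosts: 32766


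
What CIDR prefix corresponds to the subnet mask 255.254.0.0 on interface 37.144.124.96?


Binary: 11111111.11111110.00000000.00000000
Count leading 1s
Prefix: /15


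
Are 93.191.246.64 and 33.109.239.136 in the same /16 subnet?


Mask: 255.255.0.0
93.191.246.64 AND mask = 93.191.0.0
33.109.239.136 AND mask = 33.109.0.0
No, different subnets (93.191.0.0 vs 33.109.0.0)


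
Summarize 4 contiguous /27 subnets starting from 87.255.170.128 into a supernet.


Original prefix: /27
Number of subnets: 4 = 2^2
New prefix = 27 - 2 = 25
Supernet: 87.255.170.128/25


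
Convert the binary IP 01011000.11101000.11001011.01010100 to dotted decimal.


01011000 = 88
11101000 = 232
11001011 = 203
01010100 = 84
IP: 88.232.203.84


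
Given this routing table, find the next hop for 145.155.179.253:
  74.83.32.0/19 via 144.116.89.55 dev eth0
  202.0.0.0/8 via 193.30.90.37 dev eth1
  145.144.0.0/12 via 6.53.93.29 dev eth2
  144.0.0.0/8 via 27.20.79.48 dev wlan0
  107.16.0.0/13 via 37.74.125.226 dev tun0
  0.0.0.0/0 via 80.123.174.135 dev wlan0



Longest prefix match for 145.155.179.253:
  /19 74.83.32.0: no
  /8 202.0.0.0: no
  /12 145.144.0.0: MATCH
  /8 144.0.0.0: no
  /13 107.16.0.0: no
  /0 0.0.0.0: MATCH
Selected: next-hop 6.53.93.29 via eth2 (matched /12)


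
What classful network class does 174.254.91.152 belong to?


First octet: 174
Binary: 10101110
10xxxxxx -> Class B (128-191)
Class B, default mask 255.255.0.0 (/16)


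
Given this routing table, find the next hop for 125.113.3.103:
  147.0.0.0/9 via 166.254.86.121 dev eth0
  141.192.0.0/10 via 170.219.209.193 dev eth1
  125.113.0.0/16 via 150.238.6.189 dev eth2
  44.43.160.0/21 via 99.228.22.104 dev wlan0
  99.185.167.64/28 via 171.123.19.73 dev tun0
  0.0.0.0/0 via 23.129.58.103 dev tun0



Longest prefix match for 125.113.3.103:
  /9 147.0.0.0: no
  /10 141.192.0.0: no
  /16 125.113.0.0: MATCH
  /21 44.43.160.0: no
  /28 99.185.167.64: no
  /0 0.0.0.0: MATCH
Selected: next-hop 150.238.6.189 via eth2 (matched /16)


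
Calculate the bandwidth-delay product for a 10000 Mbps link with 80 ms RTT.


BDP = bandwidth * RTT
= 10000 Mbps * 80 ms
= 10000 * 1e6 * 80 / 1000 bits
= 800000000 bits
= 100000000 bytes
= 97656.25 KB
BDP = 800000000 bits (100000000 bytes)


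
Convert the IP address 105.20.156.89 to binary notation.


105 = 01101001
20 = 00010100
156 = 10011100
89 = 01011001
Binary: 01101001.00010100.10011100.01011001


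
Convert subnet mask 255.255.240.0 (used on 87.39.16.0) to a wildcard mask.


Subnet mask: 255.255.240.0
Wildcard = 255.255.255.255 - subnet mask
255 - 255 = 0
255 - 255 = 0
255 - 240 = 15
255 - 0 = 255
Wildcard: 0.0.15.255


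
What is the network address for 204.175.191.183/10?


IP:   11001100.10101111.10111111.10110111
Mask: 11111111.11000000.00000000.00000000
AND operation:
Net:  11001100.10000000.00000000.00000000
Network: 204.128.0.0/10


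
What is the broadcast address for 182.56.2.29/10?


Network: 182.0.0.0/10
Host bits = 22
Set all host bits to 1:
Broadcast: 182.63.255.255


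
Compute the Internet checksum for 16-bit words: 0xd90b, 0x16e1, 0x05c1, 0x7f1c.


Sum all words (with carry folding):
+ 0xd90b = 0xd90b
+ 0x16e1 = 0xefec
+ 0x05c1 = 0xf5ad
+ 0x7f1c = 0x74ca
One's complement: ~0x74ca
Checksum = 0x8b35


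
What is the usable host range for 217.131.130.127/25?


Network: 217.131.130.0
Broadcast: 217.131.130.127
First usable = network + 1
Last usable = broadcast - 1
Range: 217.131.130.1 to 217.131.130.126


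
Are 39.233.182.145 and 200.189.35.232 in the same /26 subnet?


Mask: 255.255.255.192
39.233.182.145 AND mask = 39.233.182.128
200.189.35.232 AND mask = 200.189.35.192
No, different subnets (39.233.182.128 vs 200.189.35.192)


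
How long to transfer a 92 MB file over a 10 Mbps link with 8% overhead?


Effective throughput = 10 * (1 - 8/100) = 9.2 Mbps
File size in Mb = 92 * 8 = 736 Mb
Time = 736 / 9.2
Time = 80.0 seconds


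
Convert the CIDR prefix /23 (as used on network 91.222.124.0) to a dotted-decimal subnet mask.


/23 means 23 network bits, 9 host bits
Binary: 11111111111111111111111000000000
Mask: 255.255.254.0


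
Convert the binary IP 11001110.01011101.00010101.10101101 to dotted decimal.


11001110 = 206
01011101 = 93
00010101 = 21
10101101 = 173
IP: 206.93.21.173


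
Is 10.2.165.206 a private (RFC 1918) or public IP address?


RFC 1918 private ranges:
  10.0.0.0/8 (10.0.0.0 - 10.255.255.255)
  172.16.0.0/12 (172.16.0.0 - 172.31.255.255)
  192.168.0.0/16 (192.168.0.0 - 192.168.255.255)
Private (in 10.0.0.0/8)


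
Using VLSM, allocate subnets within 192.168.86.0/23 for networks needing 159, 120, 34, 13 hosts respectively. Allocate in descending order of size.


159 hosts -> /24 (254 usable): 192.168.86.0/24
120 hosts -> /25 (126 usable): 192.168.87.0/25
34 hosts -> /26 (62 usable): 192.168.87.128/26
13 hosts -> /28 (14 usable): 192.168.87.192/28
Allocation: 192.168.86.0/24 (159 hosts, 254 usable); 192.168.87.0/25 (120 hosts, 126 usable); 192.168.87.128/26 (34 hosts, 62 usable); 192.168.87.192/28 (13 hosts, 14 usable)


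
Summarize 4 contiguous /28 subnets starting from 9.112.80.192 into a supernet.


Original prefix: /28
Number of subnets: 4 = 2^2
New prefix = 28 - 2 = 26
Supernet: 9.112.80.192/26


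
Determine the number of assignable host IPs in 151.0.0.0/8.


Host bits = 32 - 8 = 24
Total addresses = 2^24 = 16777216
Usable = total - 2 (network and broadcast)
Usable hosts: 16777214


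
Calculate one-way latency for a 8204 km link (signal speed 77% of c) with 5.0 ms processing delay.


Speed = 0.77 * 3e5 km/s = 231000 km/s
Propagation delay = 8204 / 231000 = 0.0355 s = 35.5152 ms
Processing delay = 5.0 ms
Total one-way latency = 40.5152 ms


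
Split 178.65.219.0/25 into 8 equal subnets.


New prefix = 25 + 3 = 28
Each subnet has 16 addresses
  178.65.219.0/28
  178.65.219.16/28
  178.65.219.32/28
  178.65.219.48/28
  178.65.219.64/28
  178.65.219.80/28
  178.65.219.96/28
  178.65.219.112/28
Subnets: 178.65.219.0/28, 178.65.219.16/28, 178.65.219.32/28, 178.65.219.48/28, 178.65.219.64/28, 178.65.219.80/28, 178.65.219.96/28, 178.65.219.112/28


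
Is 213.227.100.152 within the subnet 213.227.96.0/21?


Subnet network: 213.227.96.0
Test IP AND mask: 213.227.96.0
Yes, 213.227.100.152 is in 213.227.96.0/21


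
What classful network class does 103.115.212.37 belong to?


First octet: 103
Binary: 01100111
0xxxxxxx -> Class A (1-126)
Class A, default mask 255.0.0.0 (/8)


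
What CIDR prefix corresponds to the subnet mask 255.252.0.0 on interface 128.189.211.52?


Binary: 11111111.11111100.00000000.00000000
Count leading 1s
Prefix: /14


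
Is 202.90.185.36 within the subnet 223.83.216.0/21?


Subnet network: 223.83.216.0
Test IP AND mask: 202.90.184.0
No, 202.90.185.36 is not in 223.83.216.0/21


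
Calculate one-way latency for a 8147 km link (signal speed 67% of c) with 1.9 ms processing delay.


Speed = 0.67 * 3e5 km/s = 201000 km/s
Propagation delay = 8147 / 201000 = 0.0405 s = 40.5323 ms
Processing delay = 1.9 ms
Total one-way latency = 42.4323 ms
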